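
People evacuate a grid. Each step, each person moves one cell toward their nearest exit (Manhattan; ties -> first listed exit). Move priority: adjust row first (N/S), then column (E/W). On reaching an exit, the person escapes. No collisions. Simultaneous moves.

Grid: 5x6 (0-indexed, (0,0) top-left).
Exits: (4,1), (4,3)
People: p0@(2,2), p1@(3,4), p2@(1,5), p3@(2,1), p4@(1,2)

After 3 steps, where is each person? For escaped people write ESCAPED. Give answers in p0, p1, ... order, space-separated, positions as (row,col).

Step 1: p0:(2,2)->(3,2) | p1:(3,4)->(4,4) | p2:(1,5)->(2,5) | p3:(2,1)->(3,1) | p4:(1,2)->(2,2)
Step 2: p0:(3,2)->(4,2) | p1:(4,4)->(4,3)->EXIT | p2:(2,5)->(3,5) | p3:(3,1)->(4,1)->EXIT | p4:(2,2)->(3,2)
Step 3: p0:(4,2)->(4,1)->EXIT | p1:escaped | p2:(3,5)->(4,5) | p3:escaped | p4:(3,2)->(4,2)

ESCAPED ESCAPED (4,5) ESCAPED (4,2)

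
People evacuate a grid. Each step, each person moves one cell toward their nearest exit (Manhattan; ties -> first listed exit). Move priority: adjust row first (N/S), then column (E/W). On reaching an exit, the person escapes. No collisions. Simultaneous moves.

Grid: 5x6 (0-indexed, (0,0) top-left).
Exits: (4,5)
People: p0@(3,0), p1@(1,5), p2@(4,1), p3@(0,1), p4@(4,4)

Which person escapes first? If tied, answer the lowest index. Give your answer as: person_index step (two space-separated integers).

Answer: 4 1

Derivation:
Step 1: p0:(3,0)->(4,0) | p1:(1,5)->(2,5) | p2:(4,1)->(4,2) | p3:(0,1)->(1,1) | p4:(4,4)->(4,5)->EXIT
Step 2: p0:(4,0)->(4,1) | p1:(2,5)->(3,5) | p2:(4,2)->(4,3) | p3:(1,1)->(2,1) | p4:escaped
Step 3: p0:(4,1)->(4,2) | p1:(3,5)->(4,5)->EXIT | p2:(4,3)->(4,4) | p3:(2,1)->(3,1) | p4:escaped
Step 4: p0:(4,2)->(4,3) | p1:escaped | p2:(4,4)->(4,5)->EXIT | p3:(3,1)->(4,1) | p4:escaped
Step 5: p0:(4,3)->(4,4) | p1:escaped | p2:escaped | p3:(4,1)->(4,2) | p4:escaped
Step 6: p0:(4,4)->(4,5)->EXIT | p1:escaped | p2:escaped | p3:(4,2)->(4,3) | p4:escaped
Step 7: p0:escaped | p1:escaped | p2:escaped | p3:(4,3)->(4,4) | p4:escaped
Step 8: p0:escaped | p1:escaped | p2:escaped | p3:(4,4)->(4,5)->EXIT | p4:escaped
Exit steps: [6, 3, 4, 8, 1]
First to escape: p4 at step 1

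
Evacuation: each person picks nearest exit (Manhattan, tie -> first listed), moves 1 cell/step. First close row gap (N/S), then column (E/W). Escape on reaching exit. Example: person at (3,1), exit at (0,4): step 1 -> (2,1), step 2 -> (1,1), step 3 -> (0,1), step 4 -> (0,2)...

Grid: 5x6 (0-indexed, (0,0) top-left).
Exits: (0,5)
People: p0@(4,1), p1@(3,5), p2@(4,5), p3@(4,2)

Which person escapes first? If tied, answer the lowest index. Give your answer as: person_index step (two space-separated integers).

Step 1: p0:(4,1)->(3,1) | p1:(3,5)->(2,5) | p2:(4,5)->(3,5) | p3:(4,2)->(3,2)
Step 2: p0:(3,1)->(2,1) | p1:(2,5)->(1,5) | p2:(3,5)->(2,5) | p3:(3,2)->(2,2)
Step 3: p0:(2,1)->(1,1) | p1:(1,5)->(0,5)->EXIT | p2:(2,5)->(1,5) | p3:(2,2)->(1,2)
Step 4: p0:(1,1)->(0,1) | p1:escaped | p2:(1,5)->(0,5)->EXIT | p3:(1,2)->(0,2)
Step 5: p0:(0,1)->(0,2) | p1:escaped | p2:escaped | p3:(0,2)->(0,3)
Step 6: p0:(0,2)->(0,3) | p1:escaped | p2:escaped | p3:(0,3)->(0,4)
Step 7: p0:(0,3)->(0,4) | p1:escaped | p2:escaped | p3:(0,4)->(0,5)->EXIT
Step 8: p0:(0,4)->(0,5)->EXIT | p1:escaped | p2:escaped | p3:escaped
Exit steps: [8, 3, 4, 7]
First to escape: p1 at step 3

Answer: 1 3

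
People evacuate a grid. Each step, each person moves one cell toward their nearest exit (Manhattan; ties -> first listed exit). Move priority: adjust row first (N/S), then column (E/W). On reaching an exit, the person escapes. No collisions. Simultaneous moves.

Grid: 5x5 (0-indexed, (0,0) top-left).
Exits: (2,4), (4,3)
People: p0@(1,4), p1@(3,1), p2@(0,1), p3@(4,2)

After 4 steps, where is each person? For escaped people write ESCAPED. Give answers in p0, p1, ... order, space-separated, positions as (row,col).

Step 1: p0:(1,4)->(2,4)->EXIT | p1:(3,1)->(4,1) | p2:(0,1)->(1,1) | p3:(4,2)->(4,3)->EXIT
Step 2: p0:escaped | p1:(4,1)->(4,2) | p2:(1,1)->(2,1) | p3:escaped
Step 3: p0:escaped | p1:(4,2)->(4,3)->EXIT | p2:(2,1)->(2,2) | p3:escaped
Step 4: p0:escaped | p1:escaped | p2:(2,2)->(2,3) | p3:escaped

ESCAPED ESCAPED (2,3) ESCAPED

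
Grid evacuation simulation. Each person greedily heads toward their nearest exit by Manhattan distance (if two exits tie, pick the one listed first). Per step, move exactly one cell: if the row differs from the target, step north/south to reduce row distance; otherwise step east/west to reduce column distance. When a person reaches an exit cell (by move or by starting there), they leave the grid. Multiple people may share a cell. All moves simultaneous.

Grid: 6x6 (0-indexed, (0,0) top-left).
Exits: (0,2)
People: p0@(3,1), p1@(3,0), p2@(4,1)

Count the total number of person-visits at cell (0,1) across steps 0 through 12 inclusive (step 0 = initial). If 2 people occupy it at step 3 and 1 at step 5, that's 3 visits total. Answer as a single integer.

Answer: 3

Derivation:
Step 0: p0@(3,1) p1@(3,0) p2@(4,1) -> at (0,1): 0 [-], cum=0
Step 1: p0@(2,1) p1@(2,0) p2@(3,1) -> at (0,1): 0 [-], cum=0
Step 2: p0@(1,1) p1@(1,0) p2@(2,1) -> at (0,1): 0 [-], cum=0
Step 3: p0@(0,1) p1@(0,0) p2@(1,1) -> at (0,1): 1 [p0], cum=1
Step 4: p0@ESC p1@(0,1) p2@(0,1) -> at (0,1): 2 [p1,p2], cum=3
Step 5: p0@ESC p1@ESC p2@ESC -> at (0,1): 0 [-], cum=3
Total visits = 3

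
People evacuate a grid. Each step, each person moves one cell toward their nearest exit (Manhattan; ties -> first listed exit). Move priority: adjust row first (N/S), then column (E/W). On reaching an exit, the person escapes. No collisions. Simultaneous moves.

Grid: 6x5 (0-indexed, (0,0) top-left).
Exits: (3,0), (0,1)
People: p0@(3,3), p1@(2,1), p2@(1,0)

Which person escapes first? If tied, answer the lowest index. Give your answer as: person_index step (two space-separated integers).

Answer: 1 2

Derivation:
Step 1: p0:(3,3)->(3,2) | p1:(2,1)->(3,1) | p2:(1,0)->(2,0)
Step 2: p0:(3,2)->(3,1) | p1:(3,1)->(3,0)->EXIT | p2:(2,0)->(3,0)->EXIT
Step 3: p0:(3,1)->(3,0)->EXIT | p1:escaped | p2:escaped
Exit steps: [3, 2, 2]
First to escape: p1 at step 2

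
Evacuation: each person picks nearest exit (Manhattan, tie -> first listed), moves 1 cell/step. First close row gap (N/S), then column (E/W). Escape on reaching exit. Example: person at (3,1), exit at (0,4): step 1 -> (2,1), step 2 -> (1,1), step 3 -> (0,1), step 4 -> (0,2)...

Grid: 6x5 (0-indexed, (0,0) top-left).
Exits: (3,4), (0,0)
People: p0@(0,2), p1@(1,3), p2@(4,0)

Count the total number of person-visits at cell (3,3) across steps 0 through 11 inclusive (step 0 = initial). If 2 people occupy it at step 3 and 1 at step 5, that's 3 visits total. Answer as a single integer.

Answer: 1

Derivation:
Step 0: p0@(0,2) p1@(1,3) p2@(4,0) -> at (3,3): 0 [-], cum=0
Step 1: p0@(0,1) p1@(2,3) p2@(3,0) -> at (3,3): 0 [-], cum=0
Step 2: p0@ESC p1@(3,3) p2@(2,0) -> at (3,3): 1 [p1], cum=1
Step 3: p0@ESC p1@ESC p2@(1,0) -> at (3,3): 0 [-], cum=1
Step 4: p0@ESC p1@ESC p2@ESC -> at (3,3): 0 [-], cum=1
Total visits = 1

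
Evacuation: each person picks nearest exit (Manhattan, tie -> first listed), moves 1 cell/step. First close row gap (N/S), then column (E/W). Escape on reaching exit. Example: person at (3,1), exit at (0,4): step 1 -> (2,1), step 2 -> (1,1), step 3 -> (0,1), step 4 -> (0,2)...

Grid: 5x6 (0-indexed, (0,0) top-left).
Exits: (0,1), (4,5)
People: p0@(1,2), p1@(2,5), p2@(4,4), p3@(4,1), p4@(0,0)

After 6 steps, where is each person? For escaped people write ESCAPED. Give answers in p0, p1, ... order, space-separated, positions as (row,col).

Step 1: p0:(1,2)->(0,2) | p1:(2,5)->(3,5) | p2:(4,4)->(4,5)->EXIT | p3:(4,1)->(3,1) | p4:(0,0)->(0,1)->EXIT
Step 2: p0:(0,2)->(0,1)->EXIT | p1:(3,5)->(4,5)->EXIT | p2:escaped | p3:(3,1)->(2,1) | p4:escaped
Step 3: p0:escaped | p1:escaped | p2:escaped | p3:(2,1)->(1,1) | p4:escaped
Step 4: p0:escaped | p1:escaped | p2:escaped | p3:(1,1)->(0,1)->EXIT | p4:escaped

ESCAPED ESCAPED ESCAPED ESCAPED ESCAPED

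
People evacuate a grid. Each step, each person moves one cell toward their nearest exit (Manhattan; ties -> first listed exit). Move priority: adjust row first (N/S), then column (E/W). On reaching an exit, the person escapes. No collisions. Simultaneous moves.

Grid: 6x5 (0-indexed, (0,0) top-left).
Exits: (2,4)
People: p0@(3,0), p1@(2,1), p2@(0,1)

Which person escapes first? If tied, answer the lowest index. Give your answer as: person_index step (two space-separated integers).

Step 1: p0:(3,0)->(2,0) | p1:(2,1)->(2,2) | p2:(0,1)->(1,1)
Step 2: p0:(2,0)->(2,1) | p1:(2,2)->(2,3) | p2:(1,1)->(2,1)
Step 3: p0:(2,1)->(2,2) | p1:(2,3)->(2,4)->EXIT | p2:(2,1)->(2,2)
Step 4: p0:(2,2)->(2,3) | p1:escaped | p2:(2,2)->(2,3)
Step 5: p0:(2,3)->(2,4)->EXIT | p1:escaped | p2:(2,3)->(2,4)->EXIT
Exit steps: [5, 3, 5]
First to escape: p1 at step 3

Answer: 1 3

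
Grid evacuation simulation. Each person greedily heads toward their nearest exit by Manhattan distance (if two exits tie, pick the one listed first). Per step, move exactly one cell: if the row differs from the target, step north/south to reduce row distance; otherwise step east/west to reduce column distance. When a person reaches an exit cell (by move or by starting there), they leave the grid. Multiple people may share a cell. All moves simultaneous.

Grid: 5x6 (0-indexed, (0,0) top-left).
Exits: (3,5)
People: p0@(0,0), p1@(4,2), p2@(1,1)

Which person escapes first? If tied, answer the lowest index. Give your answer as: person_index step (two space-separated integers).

Step 1: p0:(0,0)->(1,0) | p1:(4,2)->(3,2) | p2:(1,1)->(2,1)
Step 2: p0:(1,0)->(2,0) | p1:(3,2)->(3,3) | p2:(2,1)->(3,1)
Step 3: p0:(2,0)->(3,0) | p1:(3,3)->(3,4) | p2:(3,1)->(3,2)
Step 4: p0:(3,0)->(3,1) | p1:(3,4)->(3,5)->EXIT | p2:(3,2)->(3,3)
Step 5: p0:(3,1)->(3,2) | p1:escaped | p2:(3,3)->(3,4)
Step 6: p0:(3,2)->(3,3) | p1:escaped | p2:(3,4)->(3,5)->EXIT
Step 7: p0:(3,3)->(3,4) | p1:escaped | p2:escaped
Step 8: p0:(3,4)->(3,5)->EXIT | p1:escaped | p2:escaped
Exit steps: [8, 4, 6]
First to escape: p1 at step 4

Answer: 1 4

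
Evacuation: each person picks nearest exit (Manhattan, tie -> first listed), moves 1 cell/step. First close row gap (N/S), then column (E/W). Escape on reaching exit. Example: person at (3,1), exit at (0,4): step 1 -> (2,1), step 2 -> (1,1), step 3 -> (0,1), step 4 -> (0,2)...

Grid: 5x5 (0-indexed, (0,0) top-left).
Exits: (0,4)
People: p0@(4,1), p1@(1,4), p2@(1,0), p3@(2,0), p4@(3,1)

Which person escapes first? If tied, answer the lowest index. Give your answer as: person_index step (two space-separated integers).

Step 1: p0:(4,1)->(3,1) | p1:(1,4)->(0,4)->EXIT | p2:(1,0)->(0,0) | p3:(2,0)->(1,0) | p4:(3,1)->(2,1)
Step 2: p0:(3,1)->(2,1) | p1:escaped | p2:(0,0)->(0,1) | p3:(1,0)->(0,0) | p4:(2,1)->(1,1)
Step 3: p0:(2,1)->(1,1) | p1:escaped | p2:(0,1)->(0,2) | p3:(0,0)->(0,1) | p4:(1,1)->(0,1)
Step 4: p0:(1,1)->(0,1) | p1:escaped | p2:(0,2)->(0,3) | p3:(0,1)->(0,2) | p4:(0,1)->(0,2)
Step 5: p0:(0,1)->(0,2) | p1:escaped | p2:(0,3)->(0,4)->EXIT | p3:(0,2)->(0,3) | p4:(0,2)->(0,3)
Step 6: p0:(0,2)->(0,3) | p1:escaped | p2:escaped | p3:(0,3)->(0,4)->EXIT | p4:(0,3)->(0,4)->EXIT
Step 7: p0:(0,3)->(0,4)->EXIT | p1:escaped | p2:escaped | p3:escaped | p4:escaped
Exit steps: [7, 1, 5, 6, 6]
First to escape: p1 at step 1

Answer: 1 1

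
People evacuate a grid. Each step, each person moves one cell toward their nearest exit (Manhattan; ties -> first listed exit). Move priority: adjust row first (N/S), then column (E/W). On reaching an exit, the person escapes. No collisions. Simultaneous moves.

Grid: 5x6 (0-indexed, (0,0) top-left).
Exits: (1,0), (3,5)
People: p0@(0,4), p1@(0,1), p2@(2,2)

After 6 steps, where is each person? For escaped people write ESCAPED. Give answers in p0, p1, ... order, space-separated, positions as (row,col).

Step 1: p0:(0,4)->(1,4) | p1:(0,1)->(1,1) | p2:(2,2)->(1,2)
Step 2: p0:(1,4)->(2,4) | p1:(1,1)->(1,0)->EXIT | p2:(1,2)->(1,1)
Step 3: p0:(2,4)->(3,4) | p1:escaped | p2:(1,1)->(1,0)->EXIT
Step 4: p0:(3,4)->(3,5)->EXIT | p1:escaped | p2:escaped

ESCAPED ESCAPED ESCAPED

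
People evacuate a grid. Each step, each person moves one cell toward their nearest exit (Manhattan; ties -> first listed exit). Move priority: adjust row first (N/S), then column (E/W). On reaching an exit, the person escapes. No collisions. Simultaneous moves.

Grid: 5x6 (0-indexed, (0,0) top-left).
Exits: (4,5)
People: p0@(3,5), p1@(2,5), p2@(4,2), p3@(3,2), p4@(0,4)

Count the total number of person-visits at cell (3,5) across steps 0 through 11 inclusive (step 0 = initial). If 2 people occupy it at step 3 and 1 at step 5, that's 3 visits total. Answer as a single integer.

Answer: 2

Derivation:
Step 0: p0@(3,5) p1@(2,5) p2@(4,2) p3@(3,2) p4@(0,4) -> at (3,5): 1 [p0], cum=1
Step 1: p0@ESC p1@(3,5) p2@(4,3) p3@(4,2) p4@(1,4) -> at (3,5): 1 [p1], cum=2
Step 2: p0@ESC p1@ESC p2@(4,4) p3@(4,3) p4@(2,4) -> at (3,5): 0 [-], cum=2
Step 3: p0@ESC p1@ESC p2@ESC p3@(4,4) p4@(3,4) -> at (3,5): 0 [-], cum=2
Step 4: p0@ESC p1@ESC p2@ESC p3@ESC p4@(4,4) -> at (3,5): 0 [-], cum=2
Step 5: p0@ESC p1@ESC p2@ESC p3@ESC p4@ESC -> at (3,5): 0 [-], cum=2
Total visits = 2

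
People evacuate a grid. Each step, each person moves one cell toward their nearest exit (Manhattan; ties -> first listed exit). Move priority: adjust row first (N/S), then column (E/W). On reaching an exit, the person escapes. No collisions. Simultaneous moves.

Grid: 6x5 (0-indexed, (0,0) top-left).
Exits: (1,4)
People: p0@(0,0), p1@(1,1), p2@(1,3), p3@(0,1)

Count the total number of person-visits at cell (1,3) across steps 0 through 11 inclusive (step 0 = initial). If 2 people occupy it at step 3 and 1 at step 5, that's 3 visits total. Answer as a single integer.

Step 0: p0@(0,0) p1@(1,1) p2@(1,3) p3@(0,1) -> at (1,3): 1 [p2], cum=1
Step 1: p0@(1,0) p1@(1,2) p2@ESC p3@(1,1) -> at (1,3): 0 [-], cum=1
Step 2: p0@(1,1) p1@(1,3) p2@ESC p3@(1,2) -> at (1,3): 1 [p1], cum=2
Step 3: p0@(1,2) p1@ESC p2@ESC p3@(1,3) -> at (1,3): 1 [p3], cum=3
Step 4: p0@(1,3) p1@ESC p2@ESC p3@ESC -> at (1,3): 1 [p0], cum=4
Step 5: p0@ESC p1@ESC p2@ESC p3@ESC -> at (1,3): 0 [-], cum=4
Total visits = 4

Answer: 4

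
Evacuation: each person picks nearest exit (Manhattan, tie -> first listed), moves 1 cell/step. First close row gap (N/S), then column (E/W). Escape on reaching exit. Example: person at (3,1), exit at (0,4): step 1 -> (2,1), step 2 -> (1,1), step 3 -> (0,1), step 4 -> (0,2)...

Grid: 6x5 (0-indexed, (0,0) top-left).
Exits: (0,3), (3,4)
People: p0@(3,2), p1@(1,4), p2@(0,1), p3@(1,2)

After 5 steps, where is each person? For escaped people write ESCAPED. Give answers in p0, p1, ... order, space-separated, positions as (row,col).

Step 1: p0:(3,2)->(3,3) | p1:(1,4)->(0,4) | p2:(0,1)->(0,2) | p3:(1,2)->(0,2)
Step 2: p0:(3,3)->(3,4)->EXIT | p1:(0,4)->(0,3)->EXIT | p2:(0,2)->(0,3)->EXIT | p3:(0,2)->(0,3)->EXIT

ESCAPED ESCAPED ESCAPED ESCAPED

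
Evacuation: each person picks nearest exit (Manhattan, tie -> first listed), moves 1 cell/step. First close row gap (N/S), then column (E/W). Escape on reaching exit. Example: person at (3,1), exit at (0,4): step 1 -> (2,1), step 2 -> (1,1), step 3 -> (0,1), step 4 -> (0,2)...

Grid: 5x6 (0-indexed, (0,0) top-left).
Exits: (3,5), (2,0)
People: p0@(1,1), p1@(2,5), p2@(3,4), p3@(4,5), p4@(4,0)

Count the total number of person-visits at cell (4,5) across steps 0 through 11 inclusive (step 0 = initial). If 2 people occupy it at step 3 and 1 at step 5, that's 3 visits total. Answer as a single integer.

Answer: 1

Derivation:
Step 0: p0@(1,1) p1@(2,5) p2@(3,4) p3@(4,5) p4@(4,0) -> at (4,5): 1 [p3], cum=1
Step 1: p0@(2,1) p1@ESC p2@ESC p3@ESC p4@(3,0) -> at (4,5): 0 [-], cum=1
Step 2: p0@ESC p1@ESC p2@ESC p3@ESC p4@ESC -> at (4,5): 0 [-], cum=1
Total visits = 1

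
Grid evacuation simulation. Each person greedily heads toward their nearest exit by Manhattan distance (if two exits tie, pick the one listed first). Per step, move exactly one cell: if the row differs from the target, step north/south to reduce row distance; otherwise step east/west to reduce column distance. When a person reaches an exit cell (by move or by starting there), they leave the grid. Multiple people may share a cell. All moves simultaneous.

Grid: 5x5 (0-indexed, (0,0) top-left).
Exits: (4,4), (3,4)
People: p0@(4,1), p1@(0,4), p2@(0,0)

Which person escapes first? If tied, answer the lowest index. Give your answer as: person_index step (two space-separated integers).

Answer: 0 3

Derivation:
Step 1: p0:(4,1)->(4,2) | p1:(0,4)->(1,4) | p2:(0,0)->(1,0)
Step 2: p0:(4,2)->(4,3) | p1:(1,4)->(2,4) | p2:(1,0)->(2,0)
Step 3: p0:(4,3)->(4,4)->EXIT | p1:(2,4)->(3,4)->EXIT | p2:(2,0)->(3,0)
Step 4: p0:escaped | p1:escaped | p2:(3,0)->(3,1)
Step 5: p0:escaped | p1:escaped | p2:(3,1)->(3,2)
Step 6: p0:escaped | p1:escaped | p2:(3,2)->(3,3)
Step 7: p0:escaped | p1:escaped | p2:(3,3)->(3,4)->EXIT
Exit steps: [3, 3, 7]
First to escape: p0 at step 3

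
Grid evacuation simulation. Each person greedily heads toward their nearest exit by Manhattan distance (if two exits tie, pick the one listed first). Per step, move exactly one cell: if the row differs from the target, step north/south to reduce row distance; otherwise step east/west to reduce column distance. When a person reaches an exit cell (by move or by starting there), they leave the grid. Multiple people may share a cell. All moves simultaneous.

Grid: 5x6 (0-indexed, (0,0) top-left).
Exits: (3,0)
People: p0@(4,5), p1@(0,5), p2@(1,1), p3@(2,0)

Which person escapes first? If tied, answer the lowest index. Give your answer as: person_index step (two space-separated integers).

Answer: 3 1

Derivation:
Step 1: p0:(4,5)->(3,5) | p1:(0,5)->(1,5) | p2:(1,1)->(2,1) | p3:(2,0)->(3,0)->EXIT
Step 2: p0:(3,5)->(3,4) | p1:(1,5)->(2,5) | p2:(2,1)->(3,1) | p3:escaped
Step 3: p0:(3,4)->(3,3) | p1:(2,5)->(3,5) | p2:(3,1)->(3,0)->EXIT | p3:escaped
Step 4: p0:(3,3)->(3,2) | p1:(3,5)->(3,4) | p2:escaped | p3:escaped
Step 5: p0:(3,2)->(3,1) | p1:(3,4)->(3,3) | p2:escaped | p3:escaped
Step 6: p0:(3,1)->(3,0)->EXIT | p1:(3,3)->(3,2) | p2:escaped | p3:escaped
Step 7: p0:escaped | p1:(3,2)->(3,1) | p2:escaped | p3:escaped
Step 8: p0:escaped | p1:(3,1)->(3,0)->EXIT | p2:escaped | p3:escaped
Exit steps: [6, 8, 3, 1]
First to escape: p3 at step 1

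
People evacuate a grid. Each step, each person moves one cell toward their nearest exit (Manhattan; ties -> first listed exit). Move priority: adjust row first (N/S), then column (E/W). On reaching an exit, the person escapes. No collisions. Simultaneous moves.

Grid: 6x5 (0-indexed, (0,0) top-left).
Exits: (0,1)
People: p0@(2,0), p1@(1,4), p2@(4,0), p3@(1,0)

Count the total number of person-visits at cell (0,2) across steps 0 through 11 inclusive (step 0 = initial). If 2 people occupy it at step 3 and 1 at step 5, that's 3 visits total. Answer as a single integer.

Step 0: p0@(2,0) p1@(1,4) p2@(4,0) p3@(1,0) -> at (0,2): 0 [-], cum=0
Step 1: p0@(1,0) p1@(0,4) p2@(3,0) p3@(0,0) -> at (0,2): 0 [-], cum=0
Step 2: p0@(0,0) p1@(0,3) p2@(2,0) p3@ESC -> at (0,2): 0 [-], cum=0
Step 3: p0@ESC p1@(0,2) p2@(1,0) p3@ESC -> at (0,2): 1 [p1], cum=1
Step 4: p0@ESC p1@ESC p2@(0,0) p3@ESC -> at (0,2): 0 [-], cum=1
Step 5: p0@ESC p1@ESC p2@ESC p3@ESC -> at (0,2): 0 [-], cum=1
Total visits = 1

Answer: 1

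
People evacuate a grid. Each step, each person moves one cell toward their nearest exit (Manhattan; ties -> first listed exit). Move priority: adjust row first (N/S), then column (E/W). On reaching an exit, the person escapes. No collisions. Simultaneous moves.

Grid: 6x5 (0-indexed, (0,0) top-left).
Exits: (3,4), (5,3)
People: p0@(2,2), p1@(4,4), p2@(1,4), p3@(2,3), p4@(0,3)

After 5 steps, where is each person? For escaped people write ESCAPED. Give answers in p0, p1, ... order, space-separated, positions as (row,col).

Step 1: p0:(2,2)->(3,2) | p1:(4,4)->(3,4)->EXIT | p2:(1,4)->(2,4) | p3:(2,3)->(3,3) | p4:(0,3)->(1,3)
Step 2: p0:(3,2)->(3,3) | p1:escaped | p2:(2,4)->(3,4)->EXIT | p3:(3,3)->(3,4)->EXIT | p4:(1,3)->(2,3)
Step 3: p0:(3,3)->(3,4)->EXIT | p1:escaped | p2:escaped | p3:escaped | p4:(2,3)->(3,3)
Step 4: p0:escaped | p1:escaped | p2:escaped | p3:escaped | p4:(3,3)->(3,4)->EXIT

ESCAPED ESCAPED ESCAPED ESCAPED ESCAPED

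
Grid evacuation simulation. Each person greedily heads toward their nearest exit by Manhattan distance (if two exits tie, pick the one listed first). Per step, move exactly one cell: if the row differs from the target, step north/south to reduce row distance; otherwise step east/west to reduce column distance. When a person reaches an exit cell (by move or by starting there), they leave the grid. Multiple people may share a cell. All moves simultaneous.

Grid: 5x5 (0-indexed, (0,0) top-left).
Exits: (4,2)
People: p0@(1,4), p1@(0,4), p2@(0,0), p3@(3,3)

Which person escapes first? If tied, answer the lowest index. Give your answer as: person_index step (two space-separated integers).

Step 1: p0:(1,4)->(2,4) | p1:(0,4)->(1,4) | p2:(0,0)->(1,0) | p3:(3,3)->(4,3)
Step 2: p0:(2,4)->(3,4) | p1:(1,4)->(2,4) | p2:(1,0)->(2,0) | p3:(4,3)->(4,2)->EXIT
Step 3: p0:(3,4)->(4,4) | p1:(2,4)->(3,4) | p2:(2,0)->(3,0) | p3:escaped
Step 4: p0:(4,4)->(4,3) | p1:(3,4)->(4,4) | p2:(3,0)->(4,0) | p3:escaped
Step 5: p0:(4,3)->(4,2)->EXIT | p1:(4,4)->(4,3) | p2:(4,0)->(4,1) | p3:escaped
Step 6: p0:escaped | p1:(4,3)->(4,2)->EXIT | p2:(4,1)->(4,2)->EXIT | p3:escaped
Exit steps: [5, 6, 6, 2]
First to escape: p3 at step 2

Answer: 3 2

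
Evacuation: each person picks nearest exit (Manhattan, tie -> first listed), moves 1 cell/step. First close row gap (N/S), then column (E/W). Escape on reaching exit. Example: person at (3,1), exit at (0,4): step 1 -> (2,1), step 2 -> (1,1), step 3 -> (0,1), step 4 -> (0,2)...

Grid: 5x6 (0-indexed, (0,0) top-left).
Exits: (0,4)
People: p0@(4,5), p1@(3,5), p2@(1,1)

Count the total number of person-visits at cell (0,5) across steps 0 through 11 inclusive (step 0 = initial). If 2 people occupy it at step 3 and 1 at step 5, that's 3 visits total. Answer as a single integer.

Step 0: p0@(4,5) p1@(3,5) p2@(1,1) -> at (0,5): 0 [-], cum=0
Step 1: p0@(3,5) p1@(2,5) p2@(0,1) -> at (0,5): 0 [-], cum=0
Step 2: p0@(2,5) p1@(1,5) p2@(0,2) -> at (0,5): 0 [-], cum=0
Step 3: p0@(1,5) p1@(0,5) p2@(0,3) -> at (0,5): 1 [p1], cum=1
Step 4: p0@(0,5) p1@ESC p2@ESC -> at (0,5): 1 [p0], cum=2
Step 5: p0@ESC p1@ESC p2@ESC -> at (0,5): 0 [-], cum=2
Total visits = 2

Answer: 2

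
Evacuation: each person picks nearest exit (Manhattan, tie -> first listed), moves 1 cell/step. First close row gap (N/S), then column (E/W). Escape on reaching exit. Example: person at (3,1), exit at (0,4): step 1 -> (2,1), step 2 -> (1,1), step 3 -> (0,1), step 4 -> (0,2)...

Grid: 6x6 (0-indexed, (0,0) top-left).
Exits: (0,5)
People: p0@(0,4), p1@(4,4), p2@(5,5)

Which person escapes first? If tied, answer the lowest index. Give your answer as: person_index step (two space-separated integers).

Answer: 0 1

Derivation:
Step 1: p0:(0,4)->(0,5)->EXIT | p1:(4,4)->(3,4) | p2:(5,5)->(4,5)
Step 2: p0:escaped | p1:(3,4)->(2,4) | p2:(4,5)->(3,5)
Step 3: p0:escaped | p1:(2,4)->(1,4) | p2:(3,5)->(2,5)
Step 4: p0:escaped | p1:(1,4)->(0,4) | p2:(2,5)->(1,5)
Step 5: p0:escaped | p1:(0,4)->(0,5)->EXIT | p2:(1,5)->(0,5)->EXIT
Exit steps: [1, 5, 5]
First to escape: p0 at step 1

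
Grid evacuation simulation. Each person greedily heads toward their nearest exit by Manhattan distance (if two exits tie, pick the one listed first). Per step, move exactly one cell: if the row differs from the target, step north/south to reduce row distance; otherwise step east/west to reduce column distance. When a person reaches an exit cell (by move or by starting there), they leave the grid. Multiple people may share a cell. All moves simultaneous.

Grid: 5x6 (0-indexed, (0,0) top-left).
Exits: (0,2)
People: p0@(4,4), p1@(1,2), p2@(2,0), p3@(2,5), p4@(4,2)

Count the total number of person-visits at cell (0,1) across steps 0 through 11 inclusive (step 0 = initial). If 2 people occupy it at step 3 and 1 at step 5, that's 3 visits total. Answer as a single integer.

Step 0: p0@(4,4) p1@(1,2) p2@(2,0) p3@(2,5) p4@(4,2) -> at (0,1): 0 [-], cum=0
Step 1: p0@(3,4) p1@ESC p2@(1,0) p3@(1,5) p4@(3,2) -> at (0,1): 0 [-], cum=0
Step 2: p0@(2,4) p1@ESC p2@(0,0) p3@(0,5) p4@(2,2) -> at (0,1): 0 [-], cum=0
Step 3: p0@(1,4) p1@ESC p2@(0,1) p3@(0,4) p4@(1,2) -> at (0,1): 1 [p2], cum=1
Step 4: p0@(0,4) p1@ESC p2@ESC p3@(0,3) p4@ESC -> at (0,1): 0 [-], cum=1
Step 5: p0@(0,3) p1@ESC p2@ESC p3@ESC p4@ESC -> at (0,1): 0 [-], cum=1
Step 6: p0@ESC p1@ESC p2@ESC p3@ESC p4@ESC -> at (0,1): 0 [-], cum=1
Total visits = 1

Answer: 1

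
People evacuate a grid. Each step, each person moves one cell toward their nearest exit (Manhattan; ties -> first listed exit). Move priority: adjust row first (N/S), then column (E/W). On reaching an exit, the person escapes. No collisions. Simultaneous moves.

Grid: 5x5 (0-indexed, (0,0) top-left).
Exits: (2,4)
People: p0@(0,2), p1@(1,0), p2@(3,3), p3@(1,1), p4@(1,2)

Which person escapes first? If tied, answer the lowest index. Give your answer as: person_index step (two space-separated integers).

Answer: 2 2

Derivation:
Step 1: p0:(0,2)->(1,2) | p1:(1,0)->(2,0) | p2:(3,3)->(2,3) | p3:(1,1)->(2,1) | p4:(1,2)->(2,2)
Step 2: p0:(1,2)->(2,2) | p1:(2,0)->(2,1) | p2:(2,3)->(2,4)->EXIT | p3:(2,1)->(2,2) | p4:(2,2)->(2,3)
Step 3: p0:(2,2)->(2,3) | p1:(2,1)->(2,2) | p2:escaped | p3:(2,2)->(2,3) | p4:(2,3)->(2,4)->EXIT
Step 4: p0:(2,3)->(2,4)->EXIT | p1:(2,2)->(2,3) | p2:escaped | p3:(2,3)->(2,4)->EXIT | p4:escaped
Step 5: p0:escaped | p1:(2,3)->(2,4)->EXIT | p2:escaped | p3:escaped | p4:escaped
Exit steps: [4, 5, 2, 4, 3]
First to escape: p2 at step 2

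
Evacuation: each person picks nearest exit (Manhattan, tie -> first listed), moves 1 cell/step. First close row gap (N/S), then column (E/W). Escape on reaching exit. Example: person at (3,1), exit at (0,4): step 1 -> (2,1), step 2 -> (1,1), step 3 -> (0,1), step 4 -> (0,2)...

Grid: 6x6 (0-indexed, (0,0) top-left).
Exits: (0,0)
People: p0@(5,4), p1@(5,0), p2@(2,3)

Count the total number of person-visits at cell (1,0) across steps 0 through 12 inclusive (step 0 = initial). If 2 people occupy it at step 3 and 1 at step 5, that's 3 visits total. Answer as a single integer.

Step 0: p0@(5,4) p1@(5,0) p2@(2,3) -> at (1,0): 0 [-], cum=0
Step 1: p0@(4,4) p1@(4,0) p2@(1,3) -> at (1,0): 0 [-], cum=0
Step 2: p0@(3,4) p1@(3,0) p2@(0,3) -> at (1,0): 0 [-], cum=0
Step 3: p0@(2,4) p1@(2,0) p2@(0,2) -> at (1,0): 0 [-], cum=0
Step 4: p0@(1,4) p1@(1,0) p2@(0,1) -> at (1,0): 1 [p1], cum=1
Step 5: p0@(0,4) p1@ESC p2@ESC -> at (1,0): 0 [-], cum=1
Step 6: p0@(0,3) p1@ESC p2@ESC -> at (1,0): 0 [-], cum=1
Step 7: p0@(0,2) p1@ESC p2@ESC -> at (1,0): 0 [-], cum=1
Step 8: p0@(0,1) p1@ESC p2@ESC -> at (1,0): 0 [-], cum=1
Step 9: p0@ESC p1@ESC p2@ESC -> at (1,0): 0 [-], cum=1
Total visits = 1

Answer: 1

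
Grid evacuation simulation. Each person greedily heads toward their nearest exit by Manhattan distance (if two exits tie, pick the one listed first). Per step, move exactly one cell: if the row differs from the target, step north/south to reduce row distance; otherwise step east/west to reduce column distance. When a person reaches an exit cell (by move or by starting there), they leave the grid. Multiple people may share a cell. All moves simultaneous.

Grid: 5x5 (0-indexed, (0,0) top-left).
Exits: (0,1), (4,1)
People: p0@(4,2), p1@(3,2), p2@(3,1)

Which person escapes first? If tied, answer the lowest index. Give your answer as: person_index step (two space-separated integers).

Step 1: p0:(4,2)->(4,1)->EXIT | p1:(3,2)->(4,2) | p2:(3,1)->(4,1)->EXIT
Step 2: p0:escaped | p1:(4,2)->(4,1)->EXIT | p2:escaped
Exit steps: [1, 2, 1]
First to escape: p0 at step 1

Answer: 0 1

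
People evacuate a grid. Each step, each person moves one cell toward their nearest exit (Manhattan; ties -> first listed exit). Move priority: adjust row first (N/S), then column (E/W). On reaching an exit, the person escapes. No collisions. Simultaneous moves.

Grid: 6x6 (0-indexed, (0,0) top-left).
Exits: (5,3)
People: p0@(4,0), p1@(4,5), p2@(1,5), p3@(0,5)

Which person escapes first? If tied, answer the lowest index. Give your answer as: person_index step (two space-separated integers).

Step 1: p0:(4,0)->(5,0) | p1:(4,5)->(5,5) | p2:(1,5)->(2,5) | p3:(0,5)->(1,5)
Step 2: p0:(5,0)->(5,1) | p1:(5,5)->(5,4) | p2:(2,5)->(3,5) | p3:(1,5)->(2,5)
Step 3: p0:(5,1)->(5,2) | p1:(5,4)->(5,3)->EXIT | p2:(3,5)->(4,5) | p3:(2,5)->(3,5)
Step 4: p0:(5,2)->(5,3)->EXIT | p1:escaped | p2:(4,5)->(5,5) | p3:(3,5)->(4,5)
Step 5: p0:escaped | p1:escaped | p2:(5,5)->(5,4) | p3:(4,5)->(5,5)
Step 6: p0:escaped | p1:escaped | p2:(5,4)->(5,3)->EXIT | p3:(5,5)->(5,4)
Step 7: p0:escaped | p1:escaped | p2:escaped | p3:(5,4)->(5,3)->EXIT
Exit steps: [4, 3, 6, 7]
First to escape: p1 at step 3

Answer: 1 3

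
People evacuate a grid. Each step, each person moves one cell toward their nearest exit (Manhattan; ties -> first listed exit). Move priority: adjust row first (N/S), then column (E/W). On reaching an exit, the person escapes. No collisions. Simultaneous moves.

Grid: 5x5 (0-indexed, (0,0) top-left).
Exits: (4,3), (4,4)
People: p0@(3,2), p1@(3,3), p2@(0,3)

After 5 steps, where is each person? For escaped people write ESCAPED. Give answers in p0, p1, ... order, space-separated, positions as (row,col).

Step 1: p0:(3,2)->(4,2) | p1:(3,3)->(4,3)->EXIT | p2:(0,3)->(1,3)
Step 2: p0:(4,2)->(4,3)->EXIT | p1:escaped | p2:(1,3)->(2,3)
Step 3: p0:escaped | p1:escaped | p2:(2,3)->(3,3)
Step 4: p0:escaped | p1:escaped | p2:(3,3)->(4,3)->EXIT

ESCAPED ESCAPED ESCAPED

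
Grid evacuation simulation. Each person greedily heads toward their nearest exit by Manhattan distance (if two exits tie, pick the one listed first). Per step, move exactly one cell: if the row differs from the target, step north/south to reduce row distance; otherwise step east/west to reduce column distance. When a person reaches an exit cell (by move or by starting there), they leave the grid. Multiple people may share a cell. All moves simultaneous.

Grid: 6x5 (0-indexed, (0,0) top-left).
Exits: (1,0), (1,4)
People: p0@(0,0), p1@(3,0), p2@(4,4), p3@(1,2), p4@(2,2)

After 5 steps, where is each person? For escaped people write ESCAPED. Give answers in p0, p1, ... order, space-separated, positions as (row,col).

Step 1: p0:(0,0)->(1,0)->EXIT | p1:(3,0)->(2,0) | p2:(4,4)->(3,4) | p3:(1,2)->(1,1) | p4:(2,2)->(1,2)
Step 2: p0:escaped | p1:(2,0)->(1,0)->EXIT | p2:(3,4)->(2,4) | p3:(1,1)->(1,0)->EXIT | p4:(1,2)->(1,1)
Step 3: p0:escaped | p1:escaped | p2:(2,4)->(1,4)->EXIT | p3:escaped | p4:(1,1)->(1,0)->EXIT

ESCAPED ESCAPED ESCAPED ESCAPED ESCAPED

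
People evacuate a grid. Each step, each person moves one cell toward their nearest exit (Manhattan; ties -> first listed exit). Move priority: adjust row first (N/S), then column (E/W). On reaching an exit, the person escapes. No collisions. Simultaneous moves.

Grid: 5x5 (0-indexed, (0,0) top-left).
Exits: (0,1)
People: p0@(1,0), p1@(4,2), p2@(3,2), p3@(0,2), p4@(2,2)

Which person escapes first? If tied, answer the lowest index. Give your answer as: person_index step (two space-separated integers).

Step 1: p0:(1,0)->(0,0) | p1:(4,2)->(3,2) | p2:(3,2)->(2,2) | p3:(0,2)->(0,1)->EXIT | p4:(2,2)->(1,2)
Step 2: p0:(0,0)->(0,1)->EXIT | p1:(3,2)->(2,2) | p2:(2,2)->(1,2) | p3:escaped | p4:(1,2)->(0,2)
Step 3: p0:escaped | p1:(2,2)->(1,2) | p2:(1,2)->(0,2) | p3:escaped | p4:(0,2)->(0,1)->EXIT
Step 4: p0:escaped | p1:(1,2)->(0,2) | p2:(0,2)->(0,1)->EXIT | p3:escaped | p4:escaped
Step 5: p0:escaped | p1:(0,2)->(0,1)->EXIT | p2:escaped | p3:escaped | p4:escaped
Exit steps: [2, 5, 4, 1, 3]
First to escape: p3 at step 1

Answer: 3 1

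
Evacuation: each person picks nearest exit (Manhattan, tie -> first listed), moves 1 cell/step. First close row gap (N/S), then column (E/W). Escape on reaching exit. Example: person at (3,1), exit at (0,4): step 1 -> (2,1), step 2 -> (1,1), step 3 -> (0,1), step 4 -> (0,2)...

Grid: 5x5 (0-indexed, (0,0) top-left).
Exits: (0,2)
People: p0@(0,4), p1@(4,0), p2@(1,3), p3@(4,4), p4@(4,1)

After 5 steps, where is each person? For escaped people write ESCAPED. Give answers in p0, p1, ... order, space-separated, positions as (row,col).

Step 1: p0:(0,4)->(0,3) | p1:(4,0)->(3,0) | p2:(1,3)->(0,3) | p3:(4,4)->(3,4) | p4:(4,1)->(3,1)
Step 2: p0:(0,3)->(0,2)->EXIT | p1:(3,0)->(2,0) | p2:(0,3)->(0,2)->EXIT | p3:(3,4)->(2,4) | p4:(3,1)->(2,1)
Step 3: p0:escaped | p1:(2,0)->(1,0) | p2:escaped | p3:(2,4)->(1,4) | p4:(2,1)->(1,1)
Step 4: p0:escaped | p1:(1,0)->(0,0) | p2:escaped | p3:(1,4)->(0,4) | p4:(1,1)->(0,1)
Step 5: p0:escaped | p1:(0,0)->(0,1) | p2:escaped | p3:(0,4)->(0,3) | p4:(0,1)->(0,2)->EXIT

ESCAPED (0,1) ESCAPED (0,3) ESCAPED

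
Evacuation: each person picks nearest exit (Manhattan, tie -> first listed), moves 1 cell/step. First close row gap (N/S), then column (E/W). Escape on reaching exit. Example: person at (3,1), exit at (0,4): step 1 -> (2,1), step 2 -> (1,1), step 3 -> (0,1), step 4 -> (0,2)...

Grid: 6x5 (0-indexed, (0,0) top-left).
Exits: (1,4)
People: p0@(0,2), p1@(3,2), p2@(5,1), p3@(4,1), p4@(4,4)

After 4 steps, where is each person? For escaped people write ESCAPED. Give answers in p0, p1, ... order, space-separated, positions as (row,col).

Step 1: p0:(0,2)->(1,2) | p1:(3,2)->(2,2) | p2:(5,1)->(4,1) | p3:(4,1)->(3,1) | p4:(4,4)->(3,4)
Step 2: p0:(1,2)->(1,3) | p1:(2,2)->(1,2) | p2:(4,1)->(3,1) | p3:(3,1)->(2,1) | p4:(3,4)->(2,4)
Step 3: p0:(1,3)->(1,4)->EXIT | p1:(1,2)->(1,3) | p2:(3,1)->(2,1) | p3:(2,1)->(1,1) | p4:(2,4)->(1,4)->EXIT
Step 4: p0:escaped | p1:(1,3)->(1,4)->EXIT | p2:(2,1)->(1,1) | p3:(1,1)->(1,2) | p4:escaped

ESCAPED ESCAPED (1,1) (1,2) ESCAPED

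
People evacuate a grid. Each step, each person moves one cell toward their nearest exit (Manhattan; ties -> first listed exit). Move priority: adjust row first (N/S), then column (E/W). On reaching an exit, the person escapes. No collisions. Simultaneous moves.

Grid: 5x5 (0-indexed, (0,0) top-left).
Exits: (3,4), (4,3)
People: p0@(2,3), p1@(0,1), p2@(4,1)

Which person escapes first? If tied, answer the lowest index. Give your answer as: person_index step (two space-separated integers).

Step 1: p0:(2,3)->(3,3) | p1:(0,1)->(1,1) | p2:(4,1)->(4,2)
Step 2: p0:(3,3)->(3,4)->EXIT | p1:(1,1)->(2,1) | p2:(4,2)->(4,3)->EXIT
Step 3: p0:escaped | p1:(2,1)->(3,1) | p2:escaped
Step 4: p0:escaped | p1:(3,1)->(3,2) | p2:escaped
Step 5: p0:escaped | p1:(3,2)->(3,3) | p2:escaped
Step 6: p0:escaped | p1:(3,3)->(3,4)->EXIT | p2:escaped
Exit steps: [2, 6, 2]
First to escape: p0 at step 2

Answer: 0 2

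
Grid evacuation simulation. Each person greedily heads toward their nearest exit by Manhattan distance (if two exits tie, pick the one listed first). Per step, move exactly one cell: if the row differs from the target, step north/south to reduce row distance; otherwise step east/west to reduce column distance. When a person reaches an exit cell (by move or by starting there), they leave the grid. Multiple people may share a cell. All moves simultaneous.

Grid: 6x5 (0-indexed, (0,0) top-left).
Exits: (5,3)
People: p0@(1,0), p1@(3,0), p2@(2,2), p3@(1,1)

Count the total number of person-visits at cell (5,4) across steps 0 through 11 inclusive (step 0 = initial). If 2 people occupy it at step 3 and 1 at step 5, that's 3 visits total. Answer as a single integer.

Step 0: p0@(1,0) p1@(3,0) p2@(2,2) p3@(1,1) -> at (5,4): 0 [-], cum=0
Step 1: p0@(2,0) p1@(4,0) p2@(3,2) p3@(2,1) -> at (5,4): 0 [-], cum=0
Step 2: p0@(3,0) p1@(5,0) p2@(4,2) p3@(3,1) -> at (5,4): 0 [-], cum=0
Step 3: p0@(4,0) p1@(5,1) p2@(5,2) p3@(4,1) -> at (5,4): 0 [-], cum=0
Step 4: p0@(5,0) p1@(5,2) p2@ESC p3@(5,1) -> at (5,4): 0 [-], cum=0
Step 5: p0@(5,1) p1@ESC p2@ESC p3@(5,2) -> at (5,4): 0 [-], cum=0
Step 6: p0@(5,2) p1@ESC p2@ESC p3@ESC -> at (5,4): 0 [-], cum=0
Step 7: p0@ESC p1@ESC p2@ESC p3@ESC -> at (5,4): 0 [-], cum=0
Total visits = 0

Answer: 0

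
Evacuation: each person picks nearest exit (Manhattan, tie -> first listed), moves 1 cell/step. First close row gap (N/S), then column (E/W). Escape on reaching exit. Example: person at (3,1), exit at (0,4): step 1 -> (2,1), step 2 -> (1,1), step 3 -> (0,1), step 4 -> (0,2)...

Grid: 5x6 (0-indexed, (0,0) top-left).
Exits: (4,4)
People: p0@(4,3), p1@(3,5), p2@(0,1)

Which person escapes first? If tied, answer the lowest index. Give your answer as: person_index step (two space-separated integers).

Answer: 0 1

Derivation:
Step 1: p0:(4,3)->(4,4)->EXIT | p1:(3,5)->(4,5) | p2:(0,1)->(1,1)
Step 2: p0:escaped | p1:(4,5)->(4,4)->EXIT | p2:(1,1)->(2,1)
Step 3: p0:escaped | p1:escaped | p2:(2,1)->(3,1)
Step 4: p0:escaped | p1:escaped | p2:(3,1)->(4,1)
Step 5: p0:escaped | p1:escaped | p2:(4,1)->(4,2)
Step 6: p0:escaped | p1:escaped | p2:(4,2)->(4,3)
Step 7: p0:escaped | p1:escaped | p2:(4,3)->(4,4)->EXIT
Exit steps: [1, 2, 7]
First to escape: p0 at step 1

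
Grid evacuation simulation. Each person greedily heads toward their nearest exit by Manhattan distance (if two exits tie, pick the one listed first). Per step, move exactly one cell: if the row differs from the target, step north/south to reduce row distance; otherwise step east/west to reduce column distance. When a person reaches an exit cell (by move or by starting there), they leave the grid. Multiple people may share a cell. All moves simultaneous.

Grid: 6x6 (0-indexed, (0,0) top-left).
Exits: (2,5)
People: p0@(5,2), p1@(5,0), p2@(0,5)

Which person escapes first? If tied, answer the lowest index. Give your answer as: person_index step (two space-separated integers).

Answer: 2 2

Derivation:
Step 1: p0:(5,2)->(4,2) | p1:(5,0)->(4,0) | p2:(0,5)->(1,5)
Step 2: p0:(4,2)->(3,2) | p1:(4,0)->(3,0) | p2:(1,5)->(2,5)->EXIT
Step 3: p0:(3,2)->(2,2) | p1:(3,0)->(2,0) | p2:escaped
Step 4: p0:(2,2)->(2,3) | p1:(2,0)->(2,1) | p2:escaped
Step 5: p0:(2,3)->(2,4) | p1:(2,1)->(2,2) | p2:escaped
Step 6: p0:(2,4)->(2,5)->EXIT | p1:(2,2)->(2,3) | p2:escaped
Step 7: p0:escaped | p1:(2,3)->(2,4) | p2:escaped
Step 8: p0:escaped | p1:(2,4)->(2,5)->EXIT | p2:escaped
Exit steps: [6, 8, 2]
First to escape: p2 at step 2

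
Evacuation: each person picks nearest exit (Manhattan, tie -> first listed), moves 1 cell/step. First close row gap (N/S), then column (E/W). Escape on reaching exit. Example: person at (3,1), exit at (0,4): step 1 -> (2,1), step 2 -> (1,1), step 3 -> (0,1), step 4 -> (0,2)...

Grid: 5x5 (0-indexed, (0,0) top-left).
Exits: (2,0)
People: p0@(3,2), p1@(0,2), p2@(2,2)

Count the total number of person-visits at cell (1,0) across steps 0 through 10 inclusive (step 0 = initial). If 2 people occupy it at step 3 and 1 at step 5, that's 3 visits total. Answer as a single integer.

Step 0: p0@(3,2) p1@(0,2) p2@(2,2) -> at (1,0): 0 [-], cum=0
Step 1: p0@(2,2) p1@(1,2) p2@(2,1) -> at (1,0): 0 [-], cum=0
Step 2: p0@(2,1) p1@(2,2) p2@ESC -> at (1,0): 0 [-], cum=0
Step 3: p0@ESC p1@(2,1) p2@ESC -> at (1,0): 0 [-], cum=0
Step 4: p0@ESC p1@ESC p2@ESC -> at (1,0): 0 [-], cum=0
Total visits = 0

Answer: 0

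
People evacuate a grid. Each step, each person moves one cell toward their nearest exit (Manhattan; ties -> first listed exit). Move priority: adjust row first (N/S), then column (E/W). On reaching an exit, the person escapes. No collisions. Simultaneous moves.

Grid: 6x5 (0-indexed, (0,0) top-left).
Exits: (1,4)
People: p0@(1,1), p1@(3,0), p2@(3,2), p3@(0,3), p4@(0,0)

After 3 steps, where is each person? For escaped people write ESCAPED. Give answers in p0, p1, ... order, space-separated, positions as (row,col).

Step 1: p0:(1,1)->(1,2) | p1:(3,0)->(2,0) | p2:(3,2)->(2,2) | p3:(0,3)->(1,3) | p4:(0,0)->(1,0)
Step 2: p0:(1,2)->(1,3) | p1:(2,0)->(1,0) | p2:(2,2)->(1,2) | p3:(1,3)->(1,4)->EXIT | p4:(1,0)->(1,1)
Step 3: p0:(1,3)->(1,4)->EXIT | p1:(1,0)->(1,1) | p2:(1,2)->(1,3) | p3:escaped | p4:(1,1)->(1,2)

ESCAPED (1,1) (1,3) ESCAPED (1,2)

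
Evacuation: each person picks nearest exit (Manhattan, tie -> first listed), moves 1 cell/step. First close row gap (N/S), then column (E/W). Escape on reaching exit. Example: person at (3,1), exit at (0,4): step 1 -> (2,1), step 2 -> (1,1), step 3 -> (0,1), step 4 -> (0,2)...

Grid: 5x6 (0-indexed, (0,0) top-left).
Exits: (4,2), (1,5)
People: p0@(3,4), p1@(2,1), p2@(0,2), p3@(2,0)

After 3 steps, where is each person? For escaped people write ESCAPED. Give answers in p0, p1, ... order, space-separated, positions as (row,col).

Step 1: p0:(3,4)->(4,4) | p1:(2,1)->(3,1) | p2:(0,2)->(1,2) | p3:(2,0)->(3,0)
Step 2: p0:(4,4)->(4,3) | p1:(3,1)->(4,1) | p2:(1,2)->(2,2) | p3:(3,0)->(4,0)
Step 3: p0:(4,3)->(4,2)->EXIT | p1:(4,1)->(4,2)->EXIT | p2:(2,2)->(3,2) | p3:(4,0)->(4,1)

ESCAPED ESCAPED (3,2) (4,1)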